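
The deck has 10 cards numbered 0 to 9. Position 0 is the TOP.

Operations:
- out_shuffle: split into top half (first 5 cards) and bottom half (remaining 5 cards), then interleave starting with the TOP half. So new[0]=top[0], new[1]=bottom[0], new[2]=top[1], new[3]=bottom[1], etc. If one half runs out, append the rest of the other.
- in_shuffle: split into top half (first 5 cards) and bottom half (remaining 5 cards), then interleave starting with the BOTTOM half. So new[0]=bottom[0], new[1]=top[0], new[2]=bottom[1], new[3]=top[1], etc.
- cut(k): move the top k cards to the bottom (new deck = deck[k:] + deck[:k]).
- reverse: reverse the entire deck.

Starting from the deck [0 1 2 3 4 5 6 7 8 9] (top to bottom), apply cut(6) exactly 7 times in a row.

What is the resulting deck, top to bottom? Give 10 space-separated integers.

After op 1 (cut(6)): [6 7 8 9 0 1 2 3 4 5]
After op 2 (cut(6)): [2 3 4 5 6 7 8 9 0 1]
After op 3 (cut(6)): [8 9 0 1 2 3 4 5 6 7]
After op 4 (cut(6)): [4 5 6 7 8 9 0 1 2 3]
After op 5 (cut(6)): [0 1 2 3 4 5 6 7 8 9]
After op 6 (cut(6)): [6 7 8 9 0 1 2 3 4 5]
After op 7 (cut(6)): [2 3 4 5 6 7 8 9 0 1]

Answer: 2 3 4 5 6 7 8 9 0 1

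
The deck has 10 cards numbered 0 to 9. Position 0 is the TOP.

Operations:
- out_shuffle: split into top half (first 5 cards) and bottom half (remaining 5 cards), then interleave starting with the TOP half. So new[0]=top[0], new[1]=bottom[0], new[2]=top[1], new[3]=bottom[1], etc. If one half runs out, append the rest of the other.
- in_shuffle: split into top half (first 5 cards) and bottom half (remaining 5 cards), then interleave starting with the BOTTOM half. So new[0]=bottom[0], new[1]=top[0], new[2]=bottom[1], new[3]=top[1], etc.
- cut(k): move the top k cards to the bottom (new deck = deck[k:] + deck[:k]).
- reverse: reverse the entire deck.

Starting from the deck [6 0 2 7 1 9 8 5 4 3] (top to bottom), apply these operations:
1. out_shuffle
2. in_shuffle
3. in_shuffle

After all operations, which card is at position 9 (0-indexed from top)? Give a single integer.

After op 1 (out_shuffle): [6 9 0 8 2 5 7 4 1 3]
After op 2 (in_shuffle): [5 6 7 9 4 0 1 8 3 2]
After op 3 (in_shuffle): [0 5 1 6 8 7 3 9 2 4]
Position 9: card 4.

Answer: 4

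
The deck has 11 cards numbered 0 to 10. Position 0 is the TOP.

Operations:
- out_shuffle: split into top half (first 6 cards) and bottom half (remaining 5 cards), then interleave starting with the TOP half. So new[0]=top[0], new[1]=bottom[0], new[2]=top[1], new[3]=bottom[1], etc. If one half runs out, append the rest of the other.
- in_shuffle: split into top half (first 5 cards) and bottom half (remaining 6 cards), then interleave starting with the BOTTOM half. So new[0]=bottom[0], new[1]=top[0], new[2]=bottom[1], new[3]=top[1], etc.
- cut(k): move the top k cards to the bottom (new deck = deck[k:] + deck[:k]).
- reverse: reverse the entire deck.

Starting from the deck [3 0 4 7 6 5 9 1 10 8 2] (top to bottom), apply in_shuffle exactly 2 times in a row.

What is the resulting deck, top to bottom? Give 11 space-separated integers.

After op 1 (in_shuffle): [5 3 9 0 1 4 10 7 8 6 2]
After op 2 (in_shuffle): [4 5 10 3 7 9 8 0 6 1 2]

Answer: 4 5 10 3 7 9 8 0 6 1 2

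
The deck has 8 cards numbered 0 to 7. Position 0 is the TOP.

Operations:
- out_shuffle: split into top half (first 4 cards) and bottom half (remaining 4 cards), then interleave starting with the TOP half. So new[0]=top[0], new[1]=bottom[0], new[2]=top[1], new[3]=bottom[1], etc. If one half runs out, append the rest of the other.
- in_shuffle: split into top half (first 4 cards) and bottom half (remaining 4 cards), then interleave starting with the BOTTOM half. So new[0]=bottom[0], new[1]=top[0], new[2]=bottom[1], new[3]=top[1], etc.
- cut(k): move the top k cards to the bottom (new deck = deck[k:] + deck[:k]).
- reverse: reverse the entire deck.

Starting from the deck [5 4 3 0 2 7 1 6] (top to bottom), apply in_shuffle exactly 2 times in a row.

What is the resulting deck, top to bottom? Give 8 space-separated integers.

After op 1 (in_shuffle): [2 5 7 4 1 3 6 0]
After op 2 (in_shuffle): [1 2 3 5 6 7 0 4]

Answer: 1 2 3 5 6 7 0 4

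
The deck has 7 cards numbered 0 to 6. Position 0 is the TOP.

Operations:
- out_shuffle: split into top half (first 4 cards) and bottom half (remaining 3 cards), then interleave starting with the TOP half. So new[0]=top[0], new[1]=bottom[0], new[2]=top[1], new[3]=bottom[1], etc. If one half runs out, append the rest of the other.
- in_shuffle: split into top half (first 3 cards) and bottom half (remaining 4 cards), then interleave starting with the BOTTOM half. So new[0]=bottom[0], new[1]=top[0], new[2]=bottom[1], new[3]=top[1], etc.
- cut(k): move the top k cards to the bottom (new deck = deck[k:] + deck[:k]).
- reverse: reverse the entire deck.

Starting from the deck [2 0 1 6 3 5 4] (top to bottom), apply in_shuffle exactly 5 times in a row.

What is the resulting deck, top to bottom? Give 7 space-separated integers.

Answer: 0 6 5 2 1 3 4

Derivation:
After op 1 (in_shuffle): [6 2 3 0 5 1 4]
After op 2 (in_shuffle): [0 6 5 2 1 3 4]
After op 3 (in_shuffle): [2 0 1 6 3 5 4]
After op 4 (in_shuffle): [6 2 3 0 5 1 4]
After op 5 (in_shuffle): [0 6 5 2 1 3 4]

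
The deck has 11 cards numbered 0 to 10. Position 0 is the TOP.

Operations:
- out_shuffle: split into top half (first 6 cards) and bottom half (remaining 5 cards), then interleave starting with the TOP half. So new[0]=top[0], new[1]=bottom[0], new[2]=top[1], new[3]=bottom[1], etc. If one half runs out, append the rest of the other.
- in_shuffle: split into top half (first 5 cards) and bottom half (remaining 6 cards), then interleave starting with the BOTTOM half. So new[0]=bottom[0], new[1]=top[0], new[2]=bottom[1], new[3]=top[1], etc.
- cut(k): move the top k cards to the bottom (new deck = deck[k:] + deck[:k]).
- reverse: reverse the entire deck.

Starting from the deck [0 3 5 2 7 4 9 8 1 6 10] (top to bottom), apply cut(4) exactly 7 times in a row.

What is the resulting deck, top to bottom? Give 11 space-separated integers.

Answer: 9 8 1 6 10 0 3 5 2 7 4

Derivation:
After op 1 (cut(4)): [7 4 9 8 1 6 10 0 3 5 2]
After op 2 (cut(4)): [1 6 10 0 3 5 2 7 4 9 8]
After op 3 (cut(4)): [3 5 2 7 4 9 8 1 6 10 0]
After op 4 (cut(4)): [4 9 8 1 6 10 0 3 5 2 7]
After op 5 (cut(4)): [6 10 0 3 5 2 7 4 9 8 1]
After op 6 (cut(4)): [5 2 7 4 9 8 1 6 10 0 3]
After op 7 (cut(4)): [9 8 1 6 10 0 3 5 2 7 4]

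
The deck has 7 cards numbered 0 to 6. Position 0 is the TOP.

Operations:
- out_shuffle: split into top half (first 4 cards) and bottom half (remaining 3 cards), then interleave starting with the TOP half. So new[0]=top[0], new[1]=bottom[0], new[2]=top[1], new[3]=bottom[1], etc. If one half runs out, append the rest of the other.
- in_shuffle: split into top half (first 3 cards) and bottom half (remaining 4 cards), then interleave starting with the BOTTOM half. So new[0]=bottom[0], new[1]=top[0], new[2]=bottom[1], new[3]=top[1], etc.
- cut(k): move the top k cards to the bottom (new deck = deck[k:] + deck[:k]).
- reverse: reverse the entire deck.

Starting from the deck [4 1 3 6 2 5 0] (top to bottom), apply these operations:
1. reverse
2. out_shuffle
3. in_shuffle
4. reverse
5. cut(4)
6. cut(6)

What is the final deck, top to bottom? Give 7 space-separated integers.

After op 1 (reverse): [0 5 2 6 3 1 4]
After op 2 (out_shuffle): [0 3 5 1 2 4 6]
After op 3 (in_shuffle): [1 0 2 3 4 5 6]
After op 4 (reverse): [6 5 4 3 2 0 1]
After op 5 (cut(4)): [2 0 1 6 5 4 3]
After op 6 (cut(6)): [3 2 0 1 6 5 4]

Answer: 3 2 0 1 6 5 4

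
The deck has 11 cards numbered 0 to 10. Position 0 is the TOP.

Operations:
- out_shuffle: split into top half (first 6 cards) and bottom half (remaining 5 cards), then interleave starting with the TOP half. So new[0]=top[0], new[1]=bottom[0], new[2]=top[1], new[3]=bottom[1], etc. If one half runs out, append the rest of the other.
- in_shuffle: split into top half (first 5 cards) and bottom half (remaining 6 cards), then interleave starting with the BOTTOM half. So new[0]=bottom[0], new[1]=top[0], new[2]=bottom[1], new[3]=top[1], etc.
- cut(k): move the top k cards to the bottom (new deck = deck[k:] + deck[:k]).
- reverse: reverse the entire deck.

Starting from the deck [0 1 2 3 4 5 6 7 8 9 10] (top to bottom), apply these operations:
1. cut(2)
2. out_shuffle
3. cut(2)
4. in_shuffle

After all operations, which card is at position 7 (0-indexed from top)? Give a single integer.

Answer: 10

Derivation:
After op 1 (cut(2)): [2 3 4 5 6 7 8 9 10 0 1]
After op 2 (out_shuffle): [2 8 3 9 4 10 5 0 6 1 7]
After op 3 (cut(2)): [3 9 4 10 5 0 6 1 7 2 8]
After op 4 (in_shuffle): [0 3 6 9 1 4 7 10 2 5 8]
Position 7: card 10.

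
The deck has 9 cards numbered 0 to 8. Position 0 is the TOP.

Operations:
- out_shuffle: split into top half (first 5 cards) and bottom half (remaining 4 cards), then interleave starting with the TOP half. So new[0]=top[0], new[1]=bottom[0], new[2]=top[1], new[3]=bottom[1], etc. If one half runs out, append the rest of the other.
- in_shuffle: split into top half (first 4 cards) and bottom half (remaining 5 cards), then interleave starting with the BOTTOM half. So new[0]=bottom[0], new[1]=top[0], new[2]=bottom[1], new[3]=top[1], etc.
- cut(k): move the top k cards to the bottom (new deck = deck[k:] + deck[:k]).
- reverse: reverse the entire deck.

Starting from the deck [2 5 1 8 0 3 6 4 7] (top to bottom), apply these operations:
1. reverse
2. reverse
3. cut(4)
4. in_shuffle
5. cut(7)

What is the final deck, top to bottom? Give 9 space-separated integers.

Answer: 4 8 7 0 2 3 5 6 1

Derivation:
After op 1 (reverse): [7 4 6 3 0 8 1 5 2]
After op 2 (reverse): [2 5 1 8 0 3 6 4 7]
After op 3 (cut(4)): [0 3 6 4 7 2 5 1 8]
After op 4 (in_shuffle): [7 0 2 3 5 6 1 4 8]
After op 5 (cut(7)): [4 8 7 0 2 3 5 6 1]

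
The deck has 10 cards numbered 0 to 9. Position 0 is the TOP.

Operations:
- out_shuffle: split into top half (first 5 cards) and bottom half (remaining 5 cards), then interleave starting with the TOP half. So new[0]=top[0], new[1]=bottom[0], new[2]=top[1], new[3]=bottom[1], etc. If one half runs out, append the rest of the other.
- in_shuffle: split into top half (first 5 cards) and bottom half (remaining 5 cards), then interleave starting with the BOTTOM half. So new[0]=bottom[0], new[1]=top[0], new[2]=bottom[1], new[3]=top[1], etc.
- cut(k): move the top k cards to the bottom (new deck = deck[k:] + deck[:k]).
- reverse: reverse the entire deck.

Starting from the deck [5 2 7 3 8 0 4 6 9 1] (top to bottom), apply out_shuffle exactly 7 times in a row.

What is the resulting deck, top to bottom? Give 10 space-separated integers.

After op 1 (out_shuffle): [5 0 2 4 7 6 3 9 8 1]
After op 2 (out_shuffle): [5 6 0 3 2 9 4 8 7 1]
After op 3 (out_shuffle): [5 9 6 4 0 8 3 7 2 1]
After op 4 (out_shuffle): [5 8 9 3 6 7 4 2 0 1]
After op 5 (out_shuffle): [5 7 8 4 9 2 3 0 6 1]
After op 6 (out_shuffle): [5 2 7 3 8 0 4 6 9 1]
After op 7 (out_shuffle): [5 0 2 4 7 6 3 9 8 1]

Answer: 5 0 2 4 7 6 3 9 8 1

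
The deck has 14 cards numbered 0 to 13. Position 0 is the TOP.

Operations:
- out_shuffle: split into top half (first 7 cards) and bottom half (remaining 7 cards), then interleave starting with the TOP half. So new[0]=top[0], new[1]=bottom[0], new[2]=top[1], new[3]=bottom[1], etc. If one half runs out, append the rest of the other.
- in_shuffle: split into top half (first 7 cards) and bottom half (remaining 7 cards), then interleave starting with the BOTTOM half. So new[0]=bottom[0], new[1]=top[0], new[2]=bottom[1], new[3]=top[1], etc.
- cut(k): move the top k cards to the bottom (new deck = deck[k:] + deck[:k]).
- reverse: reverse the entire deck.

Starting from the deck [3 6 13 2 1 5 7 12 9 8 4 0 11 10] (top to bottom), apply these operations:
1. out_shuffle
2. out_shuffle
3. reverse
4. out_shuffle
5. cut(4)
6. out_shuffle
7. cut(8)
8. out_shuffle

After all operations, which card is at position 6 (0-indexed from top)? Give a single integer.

Answer: 2

Derivation:
After op 1 (out_shuffle): [3 12 6 9 13 8 2 4 1 0 5 11 7 10]
After op 2 (out_shuffle): [3 4 12 1 6 0 9 5 13 11 8 7 2 10]
After op 3 (reverse): [10 2 7 8 11 13 5 9 0 6 1 12 4 3]
After op 4 (out_shuffle): [10 9 2 0 7 6 8 1 11 12 13 4 5 3]
After op 5 (cut(4)): [7 6 8 1 11 12 13 4 5 3 10 9 2 0]
After op 6 (out_shuffle): [7 4 6 5 8 3 1 10 11 9 12 2 13 0]
After op 7 (cut(8)): [11 9 12 2 13 0 7 4 6 5 8 3 1 10]
After op 8 (out_shuffle): [11 4 9 6 12 5 2 8 13 3 0 1 7 10]
Position 6: card 2.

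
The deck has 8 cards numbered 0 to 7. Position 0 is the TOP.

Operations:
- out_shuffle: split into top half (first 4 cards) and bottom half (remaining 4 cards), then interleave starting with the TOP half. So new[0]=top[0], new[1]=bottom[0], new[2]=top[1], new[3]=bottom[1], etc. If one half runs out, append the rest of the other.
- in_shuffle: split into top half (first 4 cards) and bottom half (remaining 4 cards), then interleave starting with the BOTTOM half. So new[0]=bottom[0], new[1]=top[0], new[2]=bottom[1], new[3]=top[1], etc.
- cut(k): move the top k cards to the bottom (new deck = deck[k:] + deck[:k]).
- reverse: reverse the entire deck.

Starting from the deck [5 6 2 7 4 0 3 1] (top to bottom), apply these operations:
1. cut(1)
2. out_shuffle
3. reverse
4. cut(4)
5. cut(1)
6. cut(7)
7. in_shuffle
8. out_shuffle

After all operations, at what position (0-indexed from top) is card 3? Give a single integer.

After op 1 (cut(1)): [6 2 7 4 0 3 1 5]
After op 2 (out_shuffle): [6 0 2 3 7 1 4 5]
After op 3 (reverse): [5 4 1 7 3 2 0 6]
After op 4 (cut(4)): [3 2 0 6 5 4 1 7]
After op 5 (cut(1)): [2 0 6 5 4 1 7 3]
After op 6 (cut(7)): [3 2 0 6 5 4 1 7]
After op 7 (in_shuffle): [5 3 4 2 1 0 7 6]
After op 8 (out_shuffle): [5 1 3 0 4 7 2 6]
Card 3 is at position 2.

Answer: 2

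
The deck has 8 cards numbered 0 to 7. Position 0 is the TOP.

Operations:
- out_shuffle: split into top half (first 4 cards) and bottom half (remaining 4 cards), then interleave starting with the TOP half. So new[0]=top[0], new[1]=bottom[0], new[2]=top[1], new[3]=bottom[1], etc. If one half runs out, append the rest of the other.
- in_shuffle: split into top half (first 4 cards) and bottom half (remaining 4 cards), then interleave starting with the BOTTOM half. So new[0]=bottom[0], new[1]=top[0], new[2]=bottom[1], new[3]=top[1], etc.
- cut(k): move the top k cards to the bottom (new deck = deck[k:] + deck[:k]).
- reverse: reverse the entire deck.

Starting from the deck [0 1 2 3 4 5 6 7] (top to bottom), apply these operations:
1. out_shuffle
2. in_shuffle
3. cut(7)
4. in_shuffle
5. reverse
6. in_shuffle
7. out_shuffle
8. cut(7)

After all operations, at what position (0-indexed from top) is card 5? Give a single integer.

Answer: 2

Derivation:
After op 1 (out_shuffle): [0 4 1 5 2 6 3 7]
After op 2 (in_shuffle): [2 0 6 4 3 1 7 5]
After op 3 (cut(7)): [5 2 0 6 4 3 1 7]
After op 4 (in_shuffle): [4 5 3 2 1 0 7 6]
After op 5 (reverse): [6 7 0 1 2 3 5 4]
After op 6 (in_shuffle): [2 6 3 7 5 0 4 1]
After op 7 (out_shuffle): [2 5 6 0 3 4 7 1]
After op 8 (cut(7)): [1 2 5 6 0 3 4 7]
Card 5 is at position 2.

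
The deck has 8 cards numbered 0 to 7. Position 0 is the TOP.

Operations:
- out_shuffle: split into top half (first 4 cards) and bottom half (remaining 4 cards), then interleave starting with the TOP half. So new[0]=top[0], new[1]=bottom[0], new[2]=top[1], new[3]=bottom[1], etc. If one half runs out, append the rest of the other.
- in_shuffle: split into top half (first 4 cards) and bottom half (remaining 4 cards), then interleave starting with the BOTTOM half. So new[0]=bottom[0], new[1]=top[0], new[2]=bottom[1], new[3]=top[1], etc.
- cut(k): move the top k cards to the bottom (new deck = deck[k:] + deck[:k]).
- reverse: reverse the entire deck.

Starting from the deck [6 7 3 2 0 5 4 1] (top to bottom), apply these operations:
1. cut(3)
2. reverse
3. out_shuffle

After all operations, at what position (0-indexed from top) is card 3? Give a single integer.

Answer: 0

Derivation:
After op 1 (cut(3)): [2 0 5 4 1 6 7 3]
After op 2 (reverse): [3 7 6 1 4 5 0 2]
After op 3 (out_shuffle): [3 4 7 5 6 0 1 2]
Card 3 is at position 0.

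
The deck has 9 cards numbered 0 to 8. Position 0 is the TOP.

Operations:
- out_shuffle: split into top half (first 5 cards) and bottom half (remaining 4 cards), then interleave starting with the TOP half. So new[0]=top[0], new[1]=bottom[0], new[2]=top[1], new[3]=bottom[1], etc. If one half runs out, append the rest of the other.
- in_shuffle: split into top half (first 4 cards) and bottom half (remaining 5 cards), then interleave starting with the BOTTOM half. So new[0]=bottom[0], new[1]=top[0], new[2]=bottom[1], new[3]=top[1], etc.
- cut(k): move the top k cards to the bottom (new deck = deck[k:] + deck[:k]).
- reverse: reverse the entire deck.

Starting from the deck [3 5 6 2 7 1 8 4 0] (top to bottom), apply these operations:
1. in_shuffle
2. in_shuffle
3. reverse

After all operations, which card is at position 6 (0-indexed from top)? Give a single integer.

Answer: 6

Derivation:
After op 1 (in_shuffle): [7 3 1 5 8 6 4 2 0]
After op 2 (in_shuffle): [8 7 6 3 4 1 2 5 0]
After op 3 (reverse): [0 5 2 1 4 3 6 7 8]
Position 6: card 6.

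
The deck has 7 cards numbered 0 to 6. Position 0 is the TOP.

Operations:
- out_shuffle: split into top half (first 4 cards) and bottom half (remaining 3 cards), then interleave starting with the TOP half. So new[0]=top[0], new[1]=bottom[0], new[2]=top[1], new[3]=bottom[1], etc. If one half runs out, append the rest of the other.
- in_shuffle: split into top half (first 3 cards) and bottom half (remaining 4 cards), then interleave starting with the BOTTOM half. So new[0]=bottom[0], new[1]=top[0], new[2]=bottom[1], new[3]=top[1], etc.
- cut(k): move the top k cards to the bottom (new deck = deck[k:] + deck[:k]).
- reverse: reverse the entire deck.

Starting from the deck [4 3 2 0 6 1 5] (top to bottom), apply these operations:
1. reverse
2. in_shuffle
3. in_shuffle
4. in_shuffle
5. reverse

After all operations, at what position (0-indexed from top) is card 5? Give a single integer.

Answer: 6

Derivation:
After op 1 (reverse): [5 1 6 0 2 3 4]
After op 2 (in_shuffle): [0 5 2 1 3 6 4]
After op 3 (in_shuffle): [1 0 3 5 6 2 4]
After op 4 (in_shuffle): [5 1 6 0 2 3 4]
After op 5 (reverse): [4 3 2 0 6 1 5]
Card 5 is at position 6.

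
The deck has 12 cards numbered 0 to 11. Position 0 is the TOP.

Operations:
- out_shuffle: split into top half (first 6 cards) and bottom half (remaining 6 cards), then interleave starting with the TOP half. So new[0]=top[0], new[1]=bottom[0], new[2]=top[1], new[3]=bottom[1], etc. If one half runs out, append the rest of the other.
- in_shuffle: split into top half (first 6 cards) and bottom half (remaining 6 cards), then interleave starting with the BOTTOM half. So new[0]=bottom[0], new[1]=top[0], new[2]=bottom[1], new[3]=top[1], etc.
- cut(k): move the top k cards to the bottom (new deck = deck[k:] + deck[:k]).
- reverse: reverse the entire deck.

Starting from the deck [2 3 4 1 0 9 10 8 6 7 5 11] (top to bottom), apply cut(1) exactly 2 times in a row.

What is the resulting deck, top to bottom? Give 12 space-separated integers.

After op 1 (cut(1)): [3 4 1 0 9 10 8 6 7 5 11 2]
After op 2 (cut(1)): [4 1 0 9 10 8 6 7 5 11 2 3]

Answer: 4 1 0 9 10 8 6 7 5 11 2 3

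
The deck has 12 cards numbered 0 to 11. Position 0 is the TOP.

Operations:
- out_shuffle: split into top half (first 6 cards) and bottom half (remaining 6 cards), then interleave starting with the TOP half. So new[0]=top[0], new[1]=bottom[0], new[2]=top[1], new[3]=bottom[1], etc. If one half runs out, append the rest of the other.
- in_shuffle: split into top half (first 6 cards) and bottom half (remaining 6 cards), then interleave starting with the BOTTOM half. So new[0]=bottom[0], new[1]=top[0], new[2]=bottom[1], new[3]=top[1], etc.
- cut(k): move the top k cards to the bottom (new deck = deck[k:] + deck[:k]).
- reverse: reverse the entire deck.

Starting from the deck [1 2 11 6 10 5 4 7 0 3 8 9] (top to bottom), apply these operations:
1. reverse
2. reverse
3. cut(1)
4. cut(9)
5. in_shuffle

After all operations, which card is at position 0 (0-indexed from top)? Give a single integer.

After op 1 (reverse): [9 8 3 0 7 4 5 10 6 11 2 1]
After op 2 (reverse): [1 2 11 6 10 5 4 7 0 3 8 9]
After op 3 (cut(1)): [2 11 6 10 5 4 7 0 3 8 9 1]
After op 4 (cut(9)): [8 9 1 2 11 6 10 5 4 7 0 3]
After op 5 (in_shuffle): [10 8 5 9 4 1 7 2 0 11 3 6]
Position 0: card 10.

Answer: 10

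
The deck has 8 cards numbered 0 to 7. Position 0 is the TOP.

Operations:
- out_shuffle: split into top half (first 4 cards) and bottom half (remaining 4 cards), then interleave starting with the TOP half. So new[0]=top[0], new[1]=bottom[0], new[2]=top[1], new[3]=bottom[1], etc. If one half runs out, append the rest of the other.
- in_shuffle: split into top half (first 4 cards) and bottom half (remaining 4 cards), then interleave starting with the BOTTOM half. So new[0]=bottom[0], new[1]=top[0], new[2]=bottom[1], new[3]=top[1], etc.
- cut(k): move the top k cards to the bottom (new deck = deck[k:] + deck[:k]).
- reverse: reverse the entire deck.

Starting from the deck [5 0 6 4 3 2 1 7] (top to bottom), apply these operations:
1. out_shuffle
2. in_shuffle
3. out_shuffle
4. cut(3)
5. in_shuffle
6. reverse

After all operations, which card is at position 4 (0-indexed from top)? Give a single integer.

Answer: 1

Derivation:
After op 1 (out_shuffle): [5 3 0 2 6 1 4 7]
After op 2 (in_shuffle): [6 5 1 3 4 0 7 2]
After op 3 (out_shuffle): [6 4 5 0 1 7 3 2]
After op 4 (cut(3)): [0 1 7 3 2 6 4 5]
After op 5 (in_shuffle): [2 0 6 1 4 7 5 3]
After op 6 (reverse): [3 5 7 4 1 6 0 2]
Position 4: card 1.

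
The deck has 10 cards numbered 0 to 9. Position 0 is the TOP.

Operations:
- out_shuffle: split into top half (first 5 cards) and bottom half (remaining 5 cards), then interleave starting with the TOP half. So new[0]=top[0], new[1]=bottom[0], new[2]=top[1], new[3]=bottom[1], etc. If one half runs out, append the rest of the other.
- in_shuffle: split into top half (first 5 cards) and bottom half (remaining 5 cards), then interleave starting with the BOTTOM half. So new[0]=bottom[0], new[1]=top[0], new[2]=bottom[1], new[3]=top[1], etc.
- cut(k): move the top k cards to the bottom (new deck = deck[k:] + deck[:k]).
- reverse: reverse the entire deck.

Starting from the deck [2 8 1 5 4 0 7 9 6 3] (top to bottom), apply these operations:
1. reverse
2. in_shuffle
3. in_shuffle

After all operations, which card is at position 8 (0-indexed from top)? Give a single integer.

Answer: 0

Derivation:
After op 1 (reverse): [3 6 9 7 0 4 5 1 8 2]
After op 2 (in_shuffle): [4 3 5 6 1 9 8 7 2 0]
After op 3 (in_shuffle): [9 4 8 3 7 5 2 6 0 1]
Position 8: card 0.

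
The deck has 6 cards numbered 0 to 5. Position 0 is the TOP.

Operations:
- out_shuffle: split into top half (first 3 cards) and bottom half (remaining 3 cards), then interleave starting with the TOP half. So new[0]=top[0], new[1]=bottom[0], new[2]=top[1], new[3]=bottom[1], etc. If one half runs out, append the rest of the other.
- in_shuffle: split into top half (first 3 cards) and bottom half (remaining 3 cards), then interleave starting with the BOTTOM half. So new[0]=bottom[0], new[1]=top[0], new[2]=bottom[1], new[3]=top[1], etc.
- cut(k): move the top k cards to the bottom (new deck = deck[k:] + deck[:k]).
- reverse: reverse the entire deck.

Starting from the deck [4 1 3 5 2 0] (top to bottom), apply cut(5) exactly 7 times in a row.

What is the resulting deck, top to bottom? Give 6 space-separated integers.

Answer: 0 4 1 3 5 2

Derivation:
After op 1 (cut(5)): [0 4 1 3 5 2]
After op 2 (cut(5)): [2 0 4 1 3 5]
After op 3 (cut(5)): [5 2 0 4 1 3]
After op 4 (cut(5)): [3 5 2 0 4 1]
After op 5 (cut(5)): [1 3 5 2 0 4]
After op 6 (cut(5)): [4 1 3 5 2 0]
After op 7 (cut(5)): [0 4 1 3 5 2]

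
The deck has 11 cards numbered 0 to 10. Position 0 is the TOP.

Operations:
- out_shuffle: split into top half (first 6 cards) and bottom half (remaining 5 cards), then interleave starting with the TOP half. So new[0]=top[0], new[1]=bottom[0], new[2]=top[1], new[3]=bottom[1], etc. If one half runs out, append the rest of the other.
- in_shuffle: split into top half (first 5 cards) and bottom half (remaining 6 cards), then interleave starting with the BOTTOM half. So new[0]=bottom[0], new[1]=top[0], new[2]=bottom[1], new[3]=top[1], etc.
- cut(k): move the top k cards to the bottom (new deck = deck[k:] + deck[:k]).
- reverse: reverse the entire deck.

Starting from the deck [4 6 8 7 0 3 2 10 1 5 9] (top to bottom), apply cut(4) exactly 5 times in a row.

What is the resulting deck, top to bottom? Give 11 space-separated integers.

Answer: 5 9 4 6 8 7 0 3 2 10 1

Derivation:
After op 1 (cut(4)): [0 3 2 10 1 5 9 4 6 8 7]
After op 2 (cut(4)): [1 5 9 4 6 8 7 0 3 2 10]
After op 3 (cut(4)): [6 8 7 0 3 2 10 1 5 9 4]
After op 4 (cut(4)): [3 2 10 1 5 9 4 6 8 7 0]
After op 5 (cut(4)): [5 9 4 6 8 7 0 3 2 10 1]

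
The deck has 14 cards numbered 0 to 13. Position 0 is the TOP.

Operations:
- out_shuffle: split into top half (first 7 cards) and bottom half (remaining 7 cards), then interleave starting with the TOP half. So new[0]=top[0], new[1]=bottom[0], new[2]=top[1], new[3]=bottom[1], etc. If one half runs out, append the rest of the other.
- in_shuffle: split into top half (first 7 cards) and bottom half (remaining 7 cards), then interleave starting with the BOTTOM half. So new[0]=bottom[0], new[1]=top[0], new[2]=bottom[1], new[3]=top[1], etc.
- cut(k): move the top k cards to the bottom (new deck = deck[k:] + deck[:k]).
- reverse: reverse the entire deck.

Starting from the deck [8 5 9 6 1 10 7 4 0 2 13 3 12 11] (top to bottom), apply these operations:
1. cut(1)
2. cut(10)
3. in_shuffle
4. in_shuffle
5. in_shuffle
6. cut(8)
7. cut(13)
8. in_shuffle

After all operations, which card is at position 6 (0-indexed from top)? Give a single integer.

After op 1 (cut(1)): [5 9 6 1 10 7 4 0 2 13 3 12 11 8]
After op 2 (cut(10)): [3 12 11 8 5 9 6 1 10 7 4 0 2 13]
After op 3 (in_shuffle): [1 3 10 12 7 11 4 8 0 5 2 9 13 6]
After op 4 (in_shuffle): [8 1 0 3 5 10 2 12 9 7 13 11 6 4]
After op 5 (in_shuffle): [12 8 9 1 7 0 13 3 11 5 6 10 4 2]
After op 6 (cut(8)): [11 5 6 10 4 2 12 8 9 1 7 0 13 3]
After op 7 (cut(13)): [3 11 5 6 10 4 2 12 8 9 1 7 0 13]
After op 8 (in_shuffle): [12 3 8 11 9 5 1 6 7 10 0 4 13 2]
Position 6: card 1.

Answer: 1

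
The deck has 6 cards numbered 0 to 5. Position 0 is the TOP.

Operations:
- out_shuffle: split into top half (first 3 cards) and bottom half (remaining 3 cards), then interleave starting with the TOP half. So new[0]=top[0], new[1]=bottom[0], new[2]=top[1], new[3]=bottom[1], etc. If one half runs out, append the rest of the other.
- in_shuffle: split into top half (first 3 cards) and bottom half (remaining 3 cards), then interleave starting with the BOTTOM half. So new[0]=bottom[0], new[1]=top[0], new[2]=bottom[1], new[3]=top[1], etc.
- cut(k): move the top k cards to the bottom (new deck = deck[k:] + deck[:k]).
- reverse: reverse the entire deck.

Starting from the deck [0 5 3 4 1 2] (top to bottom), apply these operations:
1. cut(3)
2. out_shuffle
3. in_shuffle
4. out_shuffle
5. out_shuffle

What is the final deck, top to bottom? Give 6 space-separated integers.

After op 1 (cut(3)): [4 1 2 0 5 3]
After op 2 (out_shuffle): [4 0 1 5 2 3]
After op 3 (in_shuffle): [5 4 2 0 3 1]
After op 4 (out_shuffle): [5 0 4 3 2 1]
After op 5 (out_shuffle): [5 3 0 2 4 1]

Answer: 5 3 0 2 4 1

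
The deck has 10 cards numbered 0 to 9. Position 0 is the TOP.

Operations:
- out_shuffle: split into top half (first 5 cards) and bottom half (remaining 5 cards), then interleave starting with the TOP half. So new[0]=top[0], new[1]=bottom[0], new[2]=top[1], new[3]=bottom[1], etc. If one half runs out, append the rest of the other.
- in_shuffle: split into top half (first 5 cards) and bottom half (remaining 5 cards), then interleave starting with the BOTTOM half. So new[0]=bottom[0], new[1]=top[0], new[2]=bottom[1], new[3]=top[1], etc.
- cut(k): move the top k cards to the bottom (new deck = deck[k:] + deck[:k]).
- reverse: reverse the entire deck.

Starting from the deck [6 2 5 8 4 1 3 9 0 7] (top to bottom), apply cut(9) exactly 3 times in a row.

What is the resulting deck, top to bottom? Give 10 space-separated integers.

After op 1 (cut(9)): [7 6 2 5 8 4 1 3 9 0]
After op 2 (cut(9)): [0 7 6 2 5 8 4 1 3 9]
After op 3 (cut(9)): [9 0 7 6 2 5 8 4 1 3]

Answer: 9 0 7 6 2 5 8 4 1 3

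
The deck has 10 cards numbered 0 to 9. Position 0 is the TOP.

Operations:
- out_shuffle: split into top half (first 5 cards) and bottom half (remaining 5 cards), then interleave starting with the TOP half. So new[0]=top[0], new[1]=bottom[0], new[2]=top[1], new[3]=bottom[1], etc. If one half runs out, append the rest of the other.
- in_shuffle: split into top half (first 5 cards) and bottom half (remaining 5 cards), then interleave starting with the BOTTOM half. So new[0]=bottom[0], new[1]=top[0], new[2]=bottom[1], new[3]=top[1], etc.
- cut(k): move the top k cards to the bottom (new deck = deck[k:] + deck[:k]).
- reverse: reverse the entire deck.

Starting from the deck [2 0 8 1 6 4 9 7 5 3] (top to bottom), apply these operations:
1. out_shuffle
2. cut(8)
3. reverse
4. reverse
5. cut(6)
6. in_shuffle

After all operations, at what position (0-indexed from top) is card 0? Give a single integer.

After op 1 (out_shuffle): [2 4 0 9 8 7 1 5 6 3]
After op 2 (cut(8)): [6 3 2 4 0 9 8 7 1 5]
After op 3 (reverse): [5 1 7 8 9 0 4 2 3 6]
After op 4 (reverse): [6 3 2 4 0 9 8 7 1 5]
After op 5 (cut(6)): [8 7 1 5 6 3 2 4 0 9]
After op 6 (in_shuffle): [3 8 2 7 4 1 0 5 9 6]
Card 0 is at position 6.

Answer: 6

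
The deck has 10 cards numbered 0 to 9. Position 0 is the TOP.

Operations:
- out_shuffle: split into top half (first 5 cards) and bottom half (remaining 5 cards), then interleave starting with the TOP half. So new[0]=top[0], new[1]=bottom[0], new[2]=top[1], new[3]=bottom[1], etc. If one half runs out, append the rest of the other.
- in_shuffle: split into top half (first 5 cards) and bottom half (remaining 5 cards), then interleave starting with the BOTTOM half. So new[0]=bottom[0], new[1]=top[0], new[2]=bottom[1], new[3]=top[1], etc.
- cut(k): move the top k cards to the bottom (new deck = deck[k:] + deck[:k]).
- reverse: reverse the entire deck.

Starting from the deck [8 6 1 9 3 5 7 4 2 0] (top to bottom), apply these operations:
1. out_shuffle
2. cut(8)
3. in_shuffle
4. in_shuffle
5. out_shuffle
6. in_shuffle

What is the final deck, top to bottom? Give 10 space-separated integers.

Answer: 0 8 3 1 6 7 5 2 4 9

Derivation:
After op 1 (out_shuffle): [8 5 6 7 1 4 9 2 3 0]
After op 2 (cut(8)): [3 0 8 5 6 7 1 4 9 2]
After op 3 (in_shuffle): [7 3 1 0 4 8 9 5 2 6]
After op 4 (in_shuffle): [8 7 9 3 5 1 2 0 6 4]
After op 5 (out_shuffle): [8 1 7 2 9 0 3 6 5 4]
After op 6 (in_shuffle): [0 8 3 1 6 7 5 2 4 9]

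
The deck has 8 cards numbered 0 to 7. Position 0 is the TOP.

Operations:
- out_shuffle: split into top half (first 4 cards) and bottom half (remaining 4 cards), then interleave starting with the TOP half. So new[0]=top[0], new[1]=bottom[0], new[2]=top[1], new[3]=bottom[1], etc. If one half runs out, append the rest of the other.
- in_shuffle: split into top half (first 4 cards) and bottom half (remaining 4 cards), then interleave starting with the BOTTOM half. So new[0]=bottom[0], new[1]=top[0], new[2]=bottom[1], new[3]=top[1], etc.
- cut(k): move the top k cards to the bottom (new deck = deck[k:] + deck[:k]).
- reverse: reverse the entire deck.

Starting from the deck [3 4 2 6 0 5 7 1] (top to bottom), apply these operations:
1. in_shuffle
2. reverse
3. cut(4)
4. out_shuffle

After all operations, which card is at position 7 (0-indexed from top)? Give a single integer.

Answer: 7

Derivation:
After op 1 (in_shuffle): [0 3 5 4 7 2 1 6]
After op 2 (reverse): [6 1 2 7 4 5 3 0]
After op 3 (cut(4)): [4 5 3 0 6 1 2 7]
After op 4 (out_shuffle): [4 6 5 1 3 2 0 7]
Position 7: card 7.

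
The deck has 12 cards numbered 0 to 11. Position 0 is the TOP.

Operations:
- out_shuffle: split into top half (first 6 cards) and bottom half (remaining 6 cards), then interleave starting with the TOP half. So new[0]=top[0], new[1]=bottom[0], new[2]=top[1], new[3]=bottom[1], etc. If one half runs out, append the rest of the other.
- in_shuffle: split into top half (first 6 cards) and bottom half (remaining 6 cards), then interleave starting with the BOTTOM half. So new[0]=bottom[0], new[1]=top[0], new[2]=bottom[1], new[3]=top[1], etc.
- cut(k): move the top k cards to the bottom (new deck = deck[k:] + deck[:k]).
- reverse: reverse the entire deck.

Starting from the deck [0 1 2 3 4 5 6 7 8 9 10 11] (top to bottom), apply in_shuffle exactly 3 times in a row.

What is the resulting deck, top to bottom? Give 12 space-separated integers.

After op 1 (in_shuffle): [6 0 7 1 8 2 9 3 10 4 11 5]
After op 2 (in_shuffle): [9 6 3 0 10 7 4 1 11 8 5 2]
After op 3 (in_shuffle): [4 9 1 6 11 3 8 0 5 10 2 7]

Answer: 4 9 1 6 11 3 8 0 5 10 2 7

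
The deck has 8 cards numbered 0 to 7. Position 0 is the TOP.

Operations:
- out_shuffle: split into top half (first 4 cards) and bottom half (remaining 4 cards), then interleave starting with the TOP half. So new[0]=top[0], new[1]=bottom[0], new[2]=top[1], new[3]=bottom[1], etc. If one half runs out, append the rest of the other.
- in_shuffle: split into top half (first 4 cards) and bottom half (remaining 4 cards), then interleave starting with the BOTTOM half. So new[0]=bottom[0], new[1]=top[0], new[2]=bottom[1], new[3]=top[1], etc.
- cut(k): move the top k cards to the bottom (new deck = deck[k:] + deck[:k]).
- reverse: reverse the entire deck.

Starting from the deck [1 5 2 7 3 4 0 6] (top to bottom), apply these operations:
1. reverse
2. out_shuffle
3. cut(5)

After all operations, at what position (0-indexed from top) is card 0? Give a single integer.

Answer: 5

Derivation:
After op 1 (reverse): [6 0 4 3 7 2 5 1]
After op 2 (out_shuffle): [6 7 0 2 4 5 3 1]
After op 3 (cut(5)): [5 3 1 6 7 0 2 4]
Card 0 is at position 5.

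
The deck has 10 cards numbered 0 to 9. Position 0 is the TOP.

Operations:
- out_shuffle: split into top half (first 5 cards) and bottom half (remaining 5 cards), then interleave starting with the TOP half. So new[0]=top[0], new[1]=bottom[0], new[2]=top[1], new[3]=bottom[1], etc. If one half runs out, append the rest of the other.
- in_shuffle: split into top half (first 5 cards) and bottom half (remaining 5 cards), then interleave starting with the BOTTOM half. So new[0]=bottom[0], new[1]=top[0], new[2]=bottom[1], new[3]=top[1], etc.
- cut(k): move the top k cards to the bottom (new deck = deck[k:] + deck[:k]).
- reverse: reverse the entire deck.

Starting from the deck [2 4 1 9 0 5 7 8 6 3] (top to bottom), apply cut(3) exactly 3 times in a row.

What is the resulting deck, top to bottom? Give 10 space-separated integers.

Answer: 3 2 4 1 9 0 5 7 8 6

Derivation:
After op 1 (cut(3)): [9 0 5 7 8 6 3 2 4 1]
After op 2 (cut(3)): [7 8 6 3 2 4 1 9 0 5]
After op 3 (cut(3)): [3 2 4 1 9 0 5 7 8 6]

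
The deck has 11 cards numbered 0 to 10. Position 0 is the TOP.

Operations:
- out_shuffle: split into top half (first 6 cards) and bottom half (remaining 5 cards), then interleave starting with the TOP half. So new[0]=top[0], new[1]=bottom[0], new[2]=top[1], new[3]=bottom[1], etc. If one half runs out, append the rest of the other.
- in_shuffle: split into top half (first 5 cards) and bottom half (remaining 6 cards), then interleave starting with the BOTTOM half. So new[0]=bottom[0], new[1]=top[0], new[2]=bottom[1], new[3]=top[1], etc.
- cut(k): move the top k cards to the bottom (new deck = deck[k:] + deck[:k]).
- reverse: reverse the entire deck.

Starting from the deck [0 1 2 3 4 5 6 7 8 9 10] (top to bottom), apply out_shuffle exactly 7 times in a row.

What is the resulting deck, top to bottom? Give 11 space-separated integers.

Answer: 0 8 5 2 10 7 4 1 9 6 3

Derivation:
After op 1 (out_shuffle): [0 6 1 7 2 8 3 9 4 10 5]
After op 2 (out_shuffle): [0 3 6 9 1 4 7 10 2 5 8]
After op 3 (out_shuffle): [0 7 3 10 6 2 9 5 1 8 4]
After op 4 (out_shuffle): [0 9 7 5 3 1 10 8 6 4 2]
After op 5 (out_shuffle): [0 10 9 8 7 6 5 4 3 2 1]
After op 6 (out_shuffle): [0 5 10 4 9 3 8 2 7 1 6]
After op 7 (out_shuffle): [0 8 5 2 10 7 4 1 9 6 3]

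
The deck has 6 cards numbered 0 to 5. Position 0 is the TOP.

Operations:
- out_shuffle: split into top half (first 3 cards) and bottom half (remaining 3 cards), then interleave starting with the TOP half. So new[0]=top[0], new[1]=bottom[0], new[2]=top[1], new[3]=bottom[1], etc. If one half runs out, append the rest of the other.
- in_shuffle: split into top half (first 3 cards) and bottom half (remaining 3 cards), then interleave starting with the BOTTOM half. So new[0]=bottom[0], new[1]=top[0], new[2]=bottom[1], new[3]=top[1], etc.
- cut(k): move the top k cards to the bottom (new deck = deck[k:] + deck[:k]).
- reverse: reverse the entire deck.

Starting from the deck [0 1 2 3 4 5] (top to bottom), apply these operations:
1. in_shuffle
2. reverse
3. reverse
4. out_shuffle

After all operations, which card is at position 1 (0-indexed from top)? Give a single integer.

Answer: 1

Derivation:
After op 1 (in_shuffle): [3 0 4 1 5 2]
After op 2 (reverse): [2 5 1 4 0 3]
After op 3 (reverse): [3 0 4 1 5 2]
After op 4 (out_shuffle): [3 1 0 5 4 2]
Position 1: card 1.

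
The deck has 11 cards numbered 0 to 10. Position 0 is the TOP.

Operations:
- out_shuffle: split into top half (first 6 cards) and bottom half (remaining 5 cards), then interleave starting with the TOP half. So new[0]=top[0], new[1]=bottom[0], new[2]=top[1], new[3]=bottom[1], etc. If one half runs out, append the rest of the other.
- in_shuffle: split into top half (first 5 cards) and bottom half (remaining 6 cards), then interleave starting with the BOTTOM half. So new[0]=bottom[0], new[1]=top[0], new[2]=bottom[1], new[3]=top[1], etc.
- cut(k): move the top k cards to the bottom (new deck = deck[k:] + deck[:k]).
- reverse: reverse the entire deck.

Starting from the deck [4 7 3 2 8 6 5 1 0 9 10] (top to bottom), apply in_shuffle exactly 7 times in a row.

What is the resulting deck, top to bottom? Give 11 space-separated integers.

After op 1 (in_shuffle): [6 4 5 7 1 3 0 2 9 8 10]
After op 2 (in_shuffle): [3 6 0 4 2 5 9 7 8 1 10]
After op 3 (in_shuffle): [5 3 9 6 7 0 8 4 1 2 10]
After op 4 (in_shuffle): [0 5 8 3 4 9 1 6 2 7 10]
After op 5 (in_shuffle): [9 0 1 5 6 8 2 3 7 4 10]
After op 6 (in_shuffle): [8 9 2 0 3 1 7 5 4 6 10]
After op 7 (in_shuffle): [1 8 7 9 5 2 4 0 6 3 10]

Answer: 1 8 7 9 5 2 4 0 6 3 10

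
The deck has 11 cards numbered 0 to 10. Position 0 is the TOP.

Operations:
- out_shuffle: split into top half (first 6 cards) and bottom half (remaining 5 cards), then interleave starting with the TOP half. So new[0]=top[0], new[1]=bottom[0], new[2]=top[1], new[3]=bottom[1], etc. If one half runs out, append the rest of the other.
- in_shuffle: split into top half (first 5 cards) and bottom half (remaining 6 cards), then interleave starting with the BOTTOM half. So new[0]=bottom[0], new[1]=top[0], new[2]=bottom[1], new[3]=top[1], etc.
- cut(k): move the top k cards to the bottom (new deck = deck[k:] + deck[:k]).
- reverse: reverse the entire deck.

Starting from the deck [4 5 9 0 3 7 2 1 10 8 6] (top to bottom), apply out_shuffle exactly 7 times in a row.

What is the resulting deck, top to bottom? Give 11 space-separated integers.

Answer: 4 10 7 9 6 1 3 5 8 2 0

Derivation:
After op 1 (out_shuffle): [4 2 5 1 9 10 0 8 3 6 7]
After op 2 (out_shuffle): [4 0 2 8 5 3 1 6 9 7 10]
After op 3 (out_shuffle): [4 1 0 6 2 9 8 7 5 10 3]
After op 4 (out_shuffle): [4 8 1 7 0 5 6 10 2 3 9]
After op 5 (out_shuffle): [4 6 8 10 1 2 7 3 0 9 5]
After op 6 (out_shuffle): [4 7 6 3 8 0 10 9 1 5 2]
After op 7 (out_shuffle): [4 10 7 9 6 1 3 5 8 2 0]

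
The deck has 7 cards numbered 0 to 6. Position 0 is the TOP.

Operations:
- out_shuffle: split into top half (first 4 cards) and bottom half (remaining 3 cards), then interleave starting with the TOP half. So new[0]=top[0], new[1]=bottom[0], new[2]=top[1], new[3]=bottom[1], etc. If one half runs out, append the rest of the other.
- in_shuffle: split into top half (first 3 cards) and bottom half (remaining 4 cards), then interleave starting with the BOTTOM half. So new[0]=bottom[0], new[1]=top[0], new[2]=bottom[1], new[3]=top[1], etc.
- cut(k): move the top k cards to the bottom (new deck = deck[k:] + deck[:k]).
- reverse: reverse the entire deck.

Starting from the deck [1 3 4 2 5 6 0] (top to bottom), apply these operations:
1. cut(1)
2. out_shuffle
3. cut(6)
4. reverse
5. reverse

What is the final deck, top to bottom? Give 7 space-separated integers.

After op 1 (cut(1)): [3 4 2 5 6 0 1]
After op 2 (out_shuffle): [3 6 4 0 2 1 5]
After op 3 (cut(6)): [5 3 6 4 0 2 1]
After op 4 (reverse): [1 2 0 4 6 3 5]
After op 5 (reverse): [5 3 6 4 0 2 1]

Answer: 5 3 6 4 0 2 1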